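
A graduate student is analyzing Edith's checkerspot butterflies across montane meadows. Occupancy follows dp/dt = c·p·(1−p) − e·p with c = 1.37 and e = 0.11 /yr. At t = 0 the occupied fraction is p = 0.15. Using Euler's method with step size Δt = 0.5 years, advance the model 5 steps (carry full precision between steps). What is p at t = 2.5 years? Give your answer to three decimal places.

Update rule: p ← p + [c·p·(1−p) − e·p]·Δt with Δt = 0.5.
step 1: Δp = +0.07909, p = 0.22909
step 2: Δp = +0.10838, p = 0.33746
step 3: Δp = +0.13459, p = 0.47206
step 4: Δp = +0.14475, p = 0.61681
step 5: Δp = +0.12798, p = 0.74479

0.745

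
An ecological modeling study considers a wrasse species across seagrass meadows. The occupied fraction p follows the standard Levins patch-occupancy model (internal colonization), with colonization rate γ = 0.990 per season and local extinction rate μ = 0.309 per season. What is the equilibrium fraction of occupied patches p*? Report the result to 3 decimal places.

At equilibrium, colonization balances extinction: γ·p*·(1−p*) = μ·p*.
So p* = 1 − μ/γ = 1 − 0.309/0.990 = 1 − 0.3121 = 0.6879.

0.688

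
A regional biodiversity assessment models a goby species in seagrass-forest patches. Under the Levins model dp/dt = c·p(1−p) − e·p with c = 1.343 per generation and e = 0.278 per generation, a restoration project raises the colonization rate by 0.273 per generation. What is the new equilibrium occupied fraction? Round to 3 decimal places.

0.828

Before: p* = 1 − 0.278/1.343 = 0.7930.
After the change, c = 1.616, e = 0.278, so p* = 1 − 0.278/1.616 = 0.8280.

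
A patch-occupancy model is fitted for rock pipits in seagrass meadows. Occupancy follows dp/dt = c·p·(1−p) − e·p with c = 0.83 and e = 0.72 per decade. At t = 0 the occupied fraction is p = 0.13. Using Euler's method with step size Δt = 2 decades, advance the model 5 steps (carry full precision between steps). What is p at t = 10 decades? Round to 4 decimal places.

Update rule: p ← p + [c·p·(1−p) − e·p]·Δt with Δt = 2.
p: 0.13000 → 0.13055  (Δp = +0.00055)
p: 0.13055 → 0.13098  (Δp = +0.00043)
p: 0.13098 → 0.13131  (Δp = +0.00034)
p: 0.13131 → 0.13158  (Δp = +0.00027)
p: 0.13158 → 0.13179  (Δp = +0.00021)

0.1318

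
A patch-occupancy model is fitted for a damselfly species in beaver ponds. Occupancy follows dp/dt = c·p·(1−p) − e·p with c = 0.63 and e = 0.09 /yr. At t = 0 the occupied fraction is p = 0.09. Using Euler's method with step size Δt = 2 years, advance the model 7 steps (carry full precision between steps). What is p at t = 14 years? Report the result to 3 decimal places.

Update rule: p ← p + [c·p·(1−p) − e·p]·Δt with Δt = 2.
  1  |  dp/dt·Δt = +0.086994  |  p_1 = 0.176994
  2  |  dp/dt·Δt = +0.151682  |  p_2 = 0.328676
  3  |  dp/dt·Δt = +0.218855  |  p_3 = 0.547530
  4  |  dp/dt·Δt = +0.213598  |  p_4 = 0.761128
  5  |  dp/dt·Δt = +0.092080  |  p_5 = 0.853208
  6  |  dp/dt·Δt = +0.004230  |  p_6 = 0.857438
  7  |  dp/dt·Δt = -0.000319  |  p_7 = 0.857119

0.857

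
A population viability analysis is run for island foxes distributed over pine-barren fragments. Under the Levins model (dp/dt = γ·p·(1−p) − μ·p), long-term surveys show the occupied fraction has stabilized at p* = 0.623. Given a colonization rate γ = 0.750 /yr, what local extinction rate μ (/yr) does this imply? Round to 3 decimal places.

0.283

At equilibrium γ(1−p*) = μ.
μ = 0.750 × (1 − 0.623) = 0.750 × 0.3770 = 0.2828.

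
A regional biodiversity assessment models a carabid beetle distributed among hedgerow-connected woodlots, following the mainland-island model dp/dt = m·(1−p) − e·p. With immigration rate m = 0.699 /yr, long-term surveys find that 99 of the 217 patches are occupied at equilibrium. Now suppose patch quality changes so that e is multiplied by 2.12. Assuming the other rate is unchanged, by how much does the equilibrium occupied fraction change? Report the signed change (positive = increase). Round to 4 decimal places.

Observed p* = 99/217 = 0.45622.
Balance m(1−p*) = e·p* gives e = m(1−p*)/p* = 0.699×0.54378/0.45622 = 0.83316.
New p* = m/(m+e) = 0.69900/(0.69900+1.76630) = 0.28354.
Δp* = 0.28354 − 0.45622 = -0.17268.

-0.1727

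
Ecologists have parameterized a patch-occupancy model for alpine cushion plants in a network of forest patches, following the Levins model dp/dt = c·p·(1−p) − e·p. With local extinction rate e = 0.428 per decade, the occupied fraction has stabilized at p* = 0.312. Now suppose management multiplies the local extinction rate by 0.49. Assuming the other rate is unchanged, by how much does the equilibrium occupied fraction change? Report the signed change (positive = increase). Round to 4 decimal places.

Balance c(1−p*) = e gives c = e/(1 − 0.31200) = 0.428/0.68800 = 0.62209.
New p* = 1 − e/c = 1 − 0.20972/0.62209 = 0.66288.
Δp* = 0.66288 − 0.31200 = +0.35088.

0.3509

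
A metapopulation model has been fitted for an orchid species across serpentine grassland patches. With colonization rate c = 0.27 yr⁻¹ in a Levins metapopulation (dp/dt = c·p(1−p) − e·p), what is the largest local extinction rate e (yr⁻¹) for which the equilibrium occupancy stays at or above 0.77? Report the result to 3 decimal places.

0.062

1 − e/c ≥ 0.77 ⇒ e ≤ c(1 − 0.77) = 0.27 × 0.2300.
e_max = 0.0621.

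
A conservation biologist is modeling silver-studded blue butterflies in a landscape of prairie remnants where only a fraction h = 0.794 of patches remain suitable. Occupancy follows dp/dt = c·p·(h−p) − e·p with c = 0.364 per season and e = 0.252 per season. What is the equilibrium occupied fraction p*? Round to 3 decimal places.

0.102

Setting dp/dt = 0 and dividing by p* gives c·(h−p*) = e.
So p* = h − e/c = 0.794 − 0.252/0.364 = 0.794 − 0.6923 = 0.1017.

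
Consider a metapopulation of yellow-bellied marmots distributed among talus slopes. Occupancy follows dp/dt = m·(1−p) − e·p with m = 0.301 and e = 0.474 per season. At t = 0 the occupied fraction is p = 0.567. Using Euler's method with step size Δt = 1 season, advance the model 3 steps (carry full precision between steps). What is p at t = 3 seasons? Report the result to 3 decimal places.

0.390

Update rule: p ← p + [m·(1−p) − e·p]·Δt with Δt = 1.
step 1: Δp = -0.13842, p = 0.42858
step 2: Δp = -0.03115, p = 0.39743
step 3: Δp = -0.00701, p = 0.39042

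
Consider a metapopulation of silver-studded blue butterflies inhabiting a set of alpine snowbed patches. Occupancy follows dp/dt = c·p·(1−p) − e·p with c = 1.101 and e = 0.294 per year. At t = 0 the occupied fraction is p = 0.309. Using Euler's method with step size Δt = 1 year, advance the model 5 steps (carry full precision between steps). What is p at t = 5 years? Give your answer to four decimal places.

0.7305

Update rule: p ← p + [c·p·(1−p) − e·p]·Δt with Δt = 1.
step 1: Δp = +0.14424, p = 0.45324
step 2: Δp = +0.13959, p = 0.59283
step 3: Δp = +0.09147, p = 0.68430
step 4: Δp = +0.03667, p = 0.72097
step 5: Δp = +0.00953, p = 0.73050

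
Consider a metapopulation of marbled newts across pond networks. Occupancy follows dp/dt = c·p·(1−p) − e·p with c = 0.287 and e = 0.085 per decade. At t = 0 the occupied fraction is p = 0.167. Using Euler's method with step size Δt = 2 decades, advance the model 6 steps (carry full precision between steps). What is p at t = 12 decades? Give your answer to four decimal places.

0.5476

Update rule: p ← p + [c·p·(1−p) − e·p]·Δt with Δt = 2.
  1  |  dp/dt·Δt = +0.051460  |  p_1 = 0.218460
  2  |  dp/dt·Δt = +0.060864  |  p_2 = 0.279323
  3  |  dp/dt·Δt = +0.068062  |  p_3 = 0.347386
  4  |  dp/dt·Δt = +0.071075  |  p_4 = 0.418461
  5  |  dp/dt·Δt = +0.068545  |  p_5 = 0.487006
  6  |  dp/dt·Δt = +0.060612  |  p_6 = 0.547618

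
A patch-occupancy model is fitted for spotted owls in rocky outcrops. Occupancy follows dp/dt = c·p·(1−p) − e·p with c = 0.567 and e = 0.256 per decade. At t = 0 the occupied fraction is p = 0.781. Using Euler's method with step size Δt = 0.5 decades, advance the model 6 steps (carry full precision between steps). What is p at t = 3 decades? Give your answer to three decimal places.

Update rule: p ← p + [c·p·(1−p) − e·p]·Δt with Δt = 0.5.
t = 0.5: p = 0.78100 + (-0.05148) = 0.72952
t = 1: p = 0.72952 + (-0.03744) = 0.69208
t = 1.5: p = 0.69208 + (-0.02817) = 0.66391
t = 2: p = 0.66391 + (-0.02172) = 0.64219
t = 2.5: p = 0.64219 + (-0.01706) = 0.62513
t = 3: p = 0.62513 + (-0.01358) = 0.61155

0.612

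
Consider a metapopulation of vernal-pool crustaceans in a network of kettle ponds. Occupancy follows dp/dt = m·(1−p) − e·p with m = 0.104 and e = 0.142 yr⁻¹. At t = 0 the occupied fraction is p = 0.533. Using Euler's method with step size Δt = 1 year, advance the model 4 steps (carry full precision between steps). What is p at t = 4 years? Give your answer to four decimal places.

0.4584

Update rule: p ← p + [m·(1−p) − e·p]·Δt with Δt = 1.
  1  |  dp/dt·Δt = -0.027118  |  p_1 = 0.505882
  2  |  dp/dt·Δt = -0.020447  |  p_2 = 0.485435
  3  |  dp/dt·Δt = -0.015417  |  p_3 = 0.470018
  4  |  dp/dt·Δt = -0.011624  |  p_4 = 0.458394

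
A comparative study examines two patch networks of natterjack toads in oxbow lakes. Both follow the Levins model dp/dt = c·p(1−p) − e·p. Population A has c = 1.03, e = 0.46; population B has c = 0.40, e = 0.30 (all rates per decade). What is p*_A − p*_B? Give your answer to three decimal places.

A: p*_A = 1 − 0.46/1.03 = 0.5534.
B: p*_B = 1 − 0.30/0.40 = 0.2500.
p*_A − p*_B = 0.5534 − 0.2500 = 0.3034.

0.303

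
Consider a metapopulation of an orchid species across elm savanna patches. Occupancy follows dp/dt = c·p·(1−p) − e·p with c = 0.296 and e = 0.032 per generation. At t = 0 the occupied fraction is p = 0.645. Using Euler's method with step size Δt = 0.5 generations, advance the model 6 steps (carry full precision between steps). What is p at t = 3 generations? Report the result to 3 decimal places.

0.764

Update rule: p ← p + [c·p·(1−p) − e·p]·Δt with Δt = 0.5.
p: 0.64500 → 0.66857  (Δp = +0.02357)
p: 0.66857 → 0.69067  (Δp = +0.02210)
p: 0.69067 → 0.71123  (Δp = +0.02057)
p: 0.71123 → 0.73025  (Δp = +0.01902)
p: 0.73025 → 0.74772  (Δp = +0.01747)
p: 0.74772 → 0.76368  (Δp = +0.01595)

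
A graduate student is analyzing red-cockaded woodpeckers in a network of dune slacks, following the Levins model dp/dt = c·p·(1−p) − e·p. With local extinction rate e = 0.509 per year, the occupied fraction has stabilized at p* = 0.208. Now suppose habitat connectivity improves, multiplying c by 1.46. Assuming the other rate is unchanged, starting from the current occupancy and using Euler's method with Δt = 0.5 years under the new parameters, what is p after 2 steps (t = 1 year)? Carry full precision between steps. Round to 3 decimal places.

Balance c(1−p*) = e gives c = e/(1 − 0.20800) = 0.509/0.79200 = 0.64268.
Starting from p₀ = 0.20800; update p ← p + (dp/dt)·Δt with the new parameters.
step 1: Δp = +0.02435, p = 0.23235
step 2: Δp = +0.02455, p = 0.25690

0.257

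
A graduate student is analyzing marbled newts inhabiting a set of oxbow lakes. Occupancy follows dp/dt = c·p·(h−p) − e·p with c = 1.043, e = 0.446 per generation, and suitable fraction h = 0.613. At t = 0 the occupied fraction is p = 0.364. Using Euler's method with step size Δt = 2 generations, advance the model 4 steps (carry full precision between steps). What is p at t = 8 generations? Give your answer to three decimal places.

Update rule: p ← p + [c·p·(h−p) − e·p]·Δt with Δt = 2.
p: 0.36400 → 0.22838  (Δp = -0.13562)
p: 0.22838 → 0.20790  (Δp = -0.02048)
p: 0.20790 → 0.19814  (Δp = -0.00976)
p: 0.19814 → 0.19287  (Δp = -0.00527)

0.193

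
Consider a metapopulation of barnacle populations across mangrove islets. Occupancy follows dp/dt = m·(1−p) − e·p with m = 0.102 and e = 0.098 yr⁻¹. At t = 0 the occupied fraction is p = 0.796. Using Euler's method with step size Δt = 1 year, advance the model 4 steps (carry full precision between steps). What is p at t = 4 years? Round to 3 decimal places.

0.627

Update rule: p ← p + [m·(1−p) − e·p]·Δt with Δt = 1.
step 1: Δp = -0.05720, p = 0.73880
step 2: Δp = -0.04576, p = 0.69304
step 3: Δp = -0.03661, p = 0.65643
step 4: Δp = -0.02929, p = 0.62715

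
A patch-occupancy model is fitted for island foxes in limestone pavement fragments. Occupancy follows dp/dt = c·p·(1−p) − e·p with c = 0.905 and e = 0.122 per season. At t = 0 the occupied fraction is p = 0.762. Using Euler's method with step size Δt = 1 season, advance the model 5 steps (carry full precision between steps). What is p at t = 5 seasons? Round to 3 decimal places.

0.865

Update rule: p ← p + [c·p·(1−p) − e·p]·Δt with Δt = 1.
p: 0.76200 → 0.83316  (Δp = +0.07116)
p: 0.83316 → 0.85731  (Δp = +0.02415)
p: 0.85731 → 0.86343  (Δp = +0.00611)
p: 0.86343 → 0.86481  (Δp = +0.00138)
p: 0.86481 → 0.86511  (Δp = +0.00030)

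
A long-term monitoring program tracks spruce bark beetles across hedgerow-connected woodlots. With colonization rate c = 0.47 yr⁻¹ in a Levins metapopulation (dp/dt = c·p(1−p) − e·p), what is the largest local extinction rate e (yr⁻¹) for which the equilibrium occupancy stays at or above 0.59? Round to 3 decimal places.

1 − e/c ≥ 0.59 ⇒ e ≤ c(1 − 0.59) = 0.47 × 0.4100.
e_max = 0.1927.

0.193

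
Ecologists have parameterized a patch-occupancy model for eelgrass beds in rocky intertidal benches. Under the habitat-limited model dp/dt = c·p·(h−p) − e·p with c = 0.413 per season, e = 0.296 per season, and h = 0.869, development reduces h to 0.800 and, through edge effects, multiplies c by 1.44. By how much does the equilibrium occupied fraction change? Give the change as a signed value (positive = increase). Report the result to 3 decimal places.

0.150

Before: p* = h − e/c = 0.869 − 0.296/0.413 = 0.869 − 0.7167 = 0.1523.
After: c = 0.59472, e = 0.296, h = 0.800; p* = 0.800 − 0.296/0.59472 = 0.3023.
Δp* = 0.3023 − 0.1523 = +0.1500.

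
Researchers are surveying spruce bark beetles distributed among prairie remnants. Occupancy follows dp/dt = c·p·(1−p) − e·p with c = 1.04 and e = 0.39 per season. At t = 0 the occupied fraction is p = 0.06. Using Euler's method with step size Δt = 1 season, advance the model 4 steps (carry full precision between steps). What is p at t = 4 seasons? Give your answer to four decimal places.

Update rule: p ← p + [c·p·(1−p) − e·p]·Δt with Δt = 1.
p: 0.06000 → 0.09526  (Δp = +0.03526)
p: 0.09526 → 0.14774  (Δp = +0.05248)
p: 0.14774 → 0.22107  (Δp = +0.07333)
p: 0.22107 → 0.31393  (Δp = +0.09287)

0.3139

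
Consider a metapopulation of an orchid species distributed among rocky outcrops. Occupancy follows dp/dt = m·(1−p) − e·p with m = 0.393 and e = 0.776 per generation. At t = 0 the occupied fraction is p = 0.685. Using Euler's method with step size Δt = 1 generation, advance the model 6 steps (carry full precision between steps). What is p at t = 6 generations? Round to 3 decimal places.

0.336

Update rule: p ← p + [m·(1−p) − e·p]·Δt with Δt = 1.
p: 0.68500 → 0.27724  (Δp = -0.40777)
p: 0.27724 → 0.34615  (Δp = +0.06891)
p: 0.34615 → 0.33450  (Δp = -0.01165)
p: 0.33450 → 0.33647  (Δp = +0.00197)
p: 0.33647 → 0.33614  (Δp = -0.00033)
p: 0.33614 → 0.33619  (Δp = +0.00006)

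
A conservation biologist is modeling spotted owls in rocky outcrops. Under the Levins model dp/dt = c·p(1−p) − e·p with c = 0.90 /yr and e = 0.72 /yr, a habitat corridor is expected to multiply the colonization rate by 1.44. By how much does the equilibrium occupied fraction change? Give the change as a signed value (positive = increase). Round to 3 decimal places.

0.244

Before: p* = 1 − 0.72/0.90 = 0.2000.
After the change, c = 1.296, e = 0.72, so p* = 1 − 0.72/1.296 = 0.4444.
Δp* = 0.4444 − 0.2000 = +0.2444.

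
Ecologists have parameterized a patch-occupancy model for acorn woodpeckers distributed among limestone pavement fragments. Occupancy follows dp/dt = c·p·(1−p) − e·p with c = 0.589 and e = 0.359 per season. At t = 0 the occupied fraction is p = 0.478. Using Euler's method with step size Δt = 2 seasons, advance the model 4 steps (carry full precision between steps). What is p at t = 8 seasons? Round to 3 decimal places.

Update rule: p ← p + [c·p·(1−p) − e·p]·Δt with Δt = 2.
  1  |  dp/dt·Δt = -0.049274  |  p_1 = 0.428726
  2  |  dp/dt·Δt = -0.019309  |  p_2 = 0.409416
  3  |  dp/dt·Δt = -0.009127  |  p_3 = 0.400289
  4  |  dp/dt·Δt = -0.004620  |  p_4 = 0.395670

0.396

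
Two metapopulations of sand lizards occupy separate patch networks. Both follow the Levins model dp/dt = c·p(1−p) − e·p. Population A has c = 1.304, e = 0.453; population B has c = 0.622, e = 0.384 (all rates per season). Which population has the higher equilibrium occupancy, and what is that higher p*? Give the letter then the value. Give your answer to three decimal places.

A: p*_A = 1 − 0.453/1.304 = 0.6526.
B: p*_B = 1 − 0.384/0.622 = 0.3826.
A is higher at 0.6526.

A, 0.653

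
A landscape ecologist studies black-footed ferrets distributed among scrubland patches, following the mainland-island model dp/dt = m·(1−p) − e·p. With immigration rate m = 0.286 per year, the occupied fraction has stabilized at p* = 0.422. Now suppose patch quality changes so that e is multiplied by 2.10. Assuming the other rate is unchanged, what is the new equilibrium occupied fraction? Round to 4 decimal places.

Balance m(1−p*) = e·p* gives e = m(1−p*)/p* = 0.286×0.57800/0.42200 = 0.39173.
New p* = m/(m+e) = 0.28600/(0.28600+0.82263) = 0.25798.

0.2580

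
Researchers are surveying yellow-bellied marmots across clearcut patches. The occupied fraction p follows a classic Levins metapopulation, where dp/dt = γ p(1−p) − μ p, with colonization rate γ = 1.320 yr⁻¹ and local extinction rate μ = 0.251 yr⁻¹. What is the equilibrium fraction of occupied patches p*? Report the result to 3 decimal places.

0.810

At equilibrium, colonization balances extinction: γ·p*·(1−p*) = μ·p*.
So p* = 1 − μ/γ = 1 − 0.251/1.320 = 1 − 0.1902 = 0.8098.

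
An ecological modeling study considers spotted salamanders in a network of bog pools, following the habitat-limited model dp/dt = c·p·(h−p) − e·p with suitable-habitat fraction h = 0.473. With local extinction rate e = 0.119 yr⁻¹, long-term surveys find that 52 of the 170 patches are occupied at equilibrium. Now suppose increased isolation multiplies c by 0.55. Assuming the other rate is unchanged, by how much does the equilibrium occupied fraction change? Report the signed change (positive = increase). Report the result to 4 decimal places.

Observed p* = 52/170 = 0.30588.
Balance c(h−p*) = e gives c = e/(0.473 − 0.30588) = 0.119/0.16712 = 0.71206.
New p* = 0.473 − e/c = 0.473 − 0.11900/0.39163 = 0.16914.
Δp* = 0.16914 − 0.30588 = -0.13674.

-0.1367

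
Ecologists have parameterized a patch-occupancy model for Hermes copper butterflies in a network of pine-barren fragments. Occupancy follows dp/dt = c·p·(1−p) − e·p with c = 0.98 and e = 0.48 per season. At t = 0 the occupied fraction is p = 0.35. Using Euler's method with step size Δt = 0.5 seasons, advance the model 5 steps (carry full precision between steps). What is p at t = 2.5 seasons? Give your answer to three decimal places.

Update rule: p ← p + [c·p·(1−p) − e·p]·Δt with Δt = 0.5.
step 1: Δp = +0.02747, p = 0.37748
step 2: Δp = +0.02455, p = 0.40202
step 3: Δp = +0.02131, p = 0.42334
step 4: Δp = +0.01802, p = 0.44135
step 5: Δp = +0.01489, p = 0.45624

0.456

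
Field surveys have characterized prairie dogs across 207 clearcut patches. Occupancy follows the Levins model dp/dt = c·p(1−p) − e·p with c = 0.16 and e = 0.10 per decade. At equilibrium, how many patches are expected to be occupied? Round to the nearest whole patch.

78

p* = 1 − e/c = 1 − 0.10/0.16 = 0.3750.
Expected occupied patches = N × p* = 207 × 0.3750 = 77.62 ≈ 78.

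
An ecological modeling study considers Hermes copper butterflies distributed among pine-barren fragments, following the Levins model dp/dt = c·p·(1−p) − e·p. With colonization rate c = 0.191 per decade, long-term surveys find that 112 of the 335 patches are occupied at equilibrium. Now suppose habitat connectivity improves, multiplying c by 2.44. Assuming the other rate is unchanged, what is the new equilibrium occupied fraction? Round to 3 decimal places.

Observed p* = 112/335 = 0.33433.
Balance c(1−p*) = e gives e = 0.191×(1 − 0.33433) = 0.12714.
New p* = 1 − e/c = 1 − 0.12714/0.46604 = 0.72719.

0.727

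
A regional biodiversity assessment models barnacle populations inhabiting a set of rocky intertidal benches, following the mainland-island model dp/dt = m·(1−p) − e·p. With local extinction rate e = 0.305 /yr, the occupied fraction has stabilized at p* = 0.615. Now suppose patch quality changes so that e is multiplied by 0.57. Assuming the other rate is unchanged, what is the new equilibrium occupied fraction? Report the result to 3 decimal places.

Balance m(1−p*) = e·p* gives m = e·p*/(1−p*) = 0.305×0.61500/0.38500 = 0.48721.
New p* = m/(m+e) = 0.48721/(0.48721+0.17385) = 0.73701.

0.737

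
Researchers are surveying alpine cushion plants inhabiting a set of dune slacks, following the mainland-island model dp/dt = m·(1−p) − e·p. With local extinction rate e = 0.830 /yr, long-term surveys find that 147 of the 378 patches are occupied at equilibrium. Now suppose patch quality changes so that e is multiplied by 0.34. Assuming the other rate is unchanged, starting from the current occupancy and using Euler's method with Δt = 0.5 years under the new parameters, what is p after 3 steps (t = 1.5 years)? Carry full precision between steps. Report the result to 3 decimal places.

0.596

Observed p* = 147/378 = 0.38889.
Balance m(1−p*) = e·p* gives m = e·p*/(1−p*) = 0.830×0.38889/0.61111 = 0.52818.
Starting from p₀ = 0.38889; update p ← p + (dp/dt)·Δt with the new parameters.
step 1: Δp = +0.10652, p = 0.49541
step 2: Δp = +0.06336, p = 0.55876
step 3: Δp = +0.03769, p = 0.59645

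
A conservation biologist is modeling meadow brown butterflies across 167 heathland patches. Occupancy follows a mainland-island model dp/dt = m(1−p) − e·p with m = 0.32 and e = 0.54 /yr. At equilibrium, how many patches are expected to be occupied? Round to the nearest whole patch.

p* = m/(m+e) = 0.32/0.8600 = 0.3721.
Expected occupied patches = N × p* = 167 × 0.3721 = 62.14 ≈ 62.

62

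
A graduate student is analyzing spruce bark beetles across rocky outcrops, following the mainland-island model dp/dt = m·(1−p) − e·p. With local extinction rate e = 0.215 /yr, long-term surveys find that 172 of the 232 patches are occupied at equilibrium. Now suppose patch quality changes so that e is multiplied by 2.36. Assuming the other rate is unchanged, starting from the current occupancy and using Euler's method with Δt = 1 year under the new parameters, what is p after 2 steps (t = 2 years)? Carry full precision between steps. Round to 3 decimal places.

Observed p* = 172/232 = 0.74138.
Balance m(1−p*) = e·p* gives m = e·p*/(1−p*) = 0.215×0.74138/0.25862 = 0.61633.
Starting from p₀ = 0.74138; update p ← p + (dp/dt)·Δt with the new parameters.
p: 0.74138 → 0.52460  (Δp = -0.21678)
p: 0.52460 → 0.55142  (Δp = +0.02682)

0.551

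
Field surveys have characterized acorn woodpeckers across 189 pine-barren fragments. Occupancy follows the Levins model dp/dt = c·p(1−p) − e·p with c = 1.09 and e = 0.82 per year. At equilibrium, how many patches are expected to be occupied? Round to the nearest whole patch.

p* = 1 − e/c = 1 − 0.82/1.09 = 0.2477.
Expected occupied patches = N × p* = 189 × 0.2477 = 46.82 ≈ 47.

47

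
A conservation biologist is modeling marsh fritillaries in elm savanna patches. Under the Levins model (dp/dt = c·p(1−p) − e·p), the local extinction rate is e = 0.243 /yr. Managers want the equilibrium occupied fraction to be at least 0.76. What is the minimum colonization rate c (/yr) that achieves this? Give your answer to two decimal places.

1.01

p* = 1 − e/c ≥ 0.76 requires e/c ≤ 0.2400, i.e. c ≥ e/0.2400.
c_min = 0.243/0.2400 = 1.0125.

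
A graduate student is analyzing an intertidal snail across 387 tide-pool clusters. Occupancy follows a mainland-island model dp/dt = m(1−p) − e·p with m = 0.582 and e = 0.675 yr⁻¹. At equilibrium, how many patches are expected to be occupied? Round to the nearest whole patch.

179

p* = m/(m+e) = 0.582/1.2570 = 0.4630.
Expected occupied patches = N × p* = 387 × 0.4630 = 179.18 ≈ 179.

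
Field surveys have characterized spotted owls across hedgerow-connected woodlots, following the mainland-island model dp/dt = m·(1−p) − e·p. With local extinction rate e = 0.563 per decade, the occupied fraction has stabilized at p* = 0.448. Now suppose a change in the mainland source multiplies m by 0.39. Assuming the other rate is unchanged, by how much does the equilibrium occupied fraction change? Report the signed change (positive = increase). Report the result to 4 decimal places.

Balance m(1−p*) = e·p* gives m = e·p*/(1−p*) = 0.563×0.44800/0.55200 = 0.45693.
New p* = m/(m+e) = 0.17820/(0.17820+0.56300) = 0.24042.
Δp* = 0.24042 − 0.44800 = -0.20758.

-0.2076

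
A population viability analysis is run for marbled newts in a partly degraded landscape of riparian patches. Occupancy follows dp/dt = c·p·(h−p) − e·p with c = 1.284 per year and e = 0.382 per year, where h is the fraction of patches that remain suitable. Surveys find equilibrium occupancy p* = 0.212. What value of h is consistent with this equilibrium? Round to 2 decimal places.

0.51

At equilibrium c(h−p*) = e, so h = p* + e/c.
h = 0.212 + 0.382/1.284 = 0.212 + 0.2975 = 0.5095.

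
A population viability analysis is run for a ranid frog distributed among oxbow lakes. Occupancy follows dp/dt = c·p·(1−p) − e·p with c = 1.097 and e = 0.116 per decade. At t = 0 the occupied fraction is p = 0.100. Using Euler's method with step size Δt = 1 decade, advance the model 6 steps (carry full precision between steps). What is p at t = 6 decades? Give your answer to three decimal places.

Update rule: p ← p + [c·p·(1−p) − e·p]·Δt with Δt = 1.
step 1: Δp = +0.08713, p = 0.18713
step 2: Δp = +0.14516, p = 0.33229
step 3: Δp = +0.20485, p = 0.53714
step 4: Δp = +0.21043, p = 0.74757
step 5: Δp = +0.12030, p = 0.86787
step 6: Δp = +0.02513, p = 0.89299

0.893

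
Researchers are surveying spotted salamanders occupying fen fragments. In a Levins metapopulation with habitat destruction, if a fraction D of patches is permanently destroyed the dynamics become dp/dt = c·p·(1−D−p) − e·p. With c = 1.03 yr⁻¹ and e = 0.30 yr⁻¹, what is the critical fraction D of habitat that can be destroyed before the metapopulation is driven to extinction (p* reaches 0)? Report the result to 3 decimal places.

The nontrivial equilibrium is p* = (1−D) − e/c; extinction occurs when this hits zero.
So D_crit = 1 − e/c = 1 − 0.30/1.03 = 1 − 0.2913 = 0.7087.
Note this equals the original equilibrium occupancy — the Levins extinction-debt result.

0.709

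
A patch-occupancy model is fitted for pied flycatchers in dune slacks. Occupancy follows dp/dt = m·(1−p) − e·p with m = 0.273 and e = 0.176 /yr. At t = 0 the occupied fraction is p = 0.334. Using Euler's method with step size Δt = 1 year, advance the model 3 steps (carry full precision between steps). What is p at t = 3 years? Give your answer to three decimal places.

Update rule: p ← p + [m·(1−p) − e·p]·Δt with Δt = 1.
step 1: Δp = +0.12303, p = 0.45703
step 2: Δp = +0.06779, p = 0.52483
step 3: Δp = +0.03735, p = 0.56218

0.562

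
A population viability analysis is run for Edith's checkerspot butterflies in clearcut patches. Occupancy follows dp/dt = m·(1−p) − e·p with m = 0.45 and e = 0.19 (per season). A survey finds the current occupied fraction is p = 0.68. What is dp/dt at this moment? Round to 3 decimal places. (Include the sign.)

0.015

Colonization term: m·(1−p) = 0.45×0.3200 = 0.14400.
Extinction term: e·p = 0.12920.
dp/dt = 0.14400 − 0.12920 = 0.01480.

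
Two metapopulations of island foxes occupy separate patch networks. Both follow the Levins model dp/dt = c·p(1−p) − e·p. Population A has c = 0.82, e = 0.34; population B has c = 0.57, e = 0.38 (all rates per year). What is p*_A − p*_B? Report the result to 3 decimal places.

A: p*_A = 1 − 0.34/0.82 = 0.5854.
B: p*_B = 1 − 0.38/0.57 = 0.3333.
p*_A − p*_B = 0.5854 − 0.3333 = 0.2520.

0.252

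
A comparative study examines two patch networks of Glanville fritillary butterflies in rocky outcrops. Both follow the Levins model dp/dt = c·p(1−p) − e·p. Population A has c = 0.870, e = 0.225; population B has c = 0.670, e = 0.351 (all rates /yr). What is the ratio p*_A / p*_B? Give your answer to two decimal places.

1.56

A: p*_A = 1 − 0.225/0.870 = 0.7414.
B: p*_B = 1 − 0.351/0.670 = 0.4761.
p*_A / p*_B = 0.7414/0.4761 = 1.5571.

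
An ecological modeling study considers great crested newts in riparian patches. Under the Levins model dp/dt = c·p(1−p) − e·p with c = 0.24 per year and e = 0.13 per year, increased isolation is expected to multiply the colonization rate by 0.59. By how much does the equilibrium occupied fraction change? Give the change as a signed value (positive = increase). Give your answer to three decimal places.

-0.376

Before: p* = 1 − 0.13/0.24 = 0.4583.
After the change, c = 0.1416, e = 0.13, so p* = 1 − 0.13/0.1416 = 0.0819.
Δp* = 0.0819 − 0.4583 = -0.3764.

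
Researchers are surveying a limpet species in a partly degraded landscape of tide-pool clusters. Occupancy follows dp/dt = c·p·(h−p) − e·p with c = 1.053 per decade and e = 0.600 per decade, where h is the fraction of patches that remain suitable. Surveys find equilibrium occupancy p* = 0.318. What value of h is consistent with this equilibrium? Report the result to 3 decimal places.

At equilibrium c(h−p*) = e, so h = p* + e/c.
h = 0.318 + 0.600/1.053 = 0.318 + 0.5698 = 0.8878.

0.888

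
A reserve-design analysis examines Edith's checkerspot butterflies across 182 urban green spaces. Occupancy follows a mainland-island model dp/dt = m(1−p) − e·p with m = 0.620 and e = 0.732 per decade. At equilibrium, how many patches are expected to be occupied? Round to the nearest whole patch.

83

p* = m/(m+e) = 0.620/1.3520 = 0.4586.
Expected occupied patches = N × p* = 182 × 0.4586 = 83.46 ≈ 83.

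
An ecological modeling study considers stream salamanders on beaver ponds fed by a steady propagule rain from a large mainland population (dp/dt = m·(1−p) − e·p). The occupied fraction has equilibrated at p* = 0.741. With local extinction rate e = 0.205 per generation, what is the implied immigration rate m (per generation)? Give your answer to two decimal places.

0.59

At equilibrium m(1−p*) = e·p*, so m = e·p*/(1−p*).
m = 0.205 × 0.741 / 0.2590 = 0.1519/0.2590 = 0.5865.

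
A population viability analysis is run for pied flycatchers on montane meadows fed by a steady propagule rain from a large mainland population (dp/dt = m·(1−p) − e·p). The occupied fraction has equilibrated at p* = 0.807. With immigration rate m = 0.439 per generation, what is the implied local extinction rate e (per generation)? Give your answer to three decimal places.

At equilibrium m(1−p*) = e·p*, so e = m(1−p*)/p*.
e = 0.439 × 0.1930 / 0.807 = 0.1050.

0.105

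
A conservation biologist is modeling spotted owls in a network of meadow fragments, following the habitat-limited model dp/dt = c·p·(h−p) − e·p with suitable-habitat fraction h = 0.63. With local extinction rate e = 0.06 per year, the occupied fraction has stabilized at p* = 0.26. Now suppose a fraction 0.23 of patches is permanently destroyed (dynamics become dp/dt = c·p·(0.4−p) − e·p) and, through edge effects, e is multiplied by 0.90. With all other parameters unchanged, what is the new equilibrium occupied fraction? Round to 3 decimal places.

Balance c(h−p*) = e gives c = e/(0.63 − 0.26000) = 0.06/0.37000 = 0.16216.
New p* = 0.4 − e/c = 0.4 − 0.05400/0.16216 = 0.06700.

0.067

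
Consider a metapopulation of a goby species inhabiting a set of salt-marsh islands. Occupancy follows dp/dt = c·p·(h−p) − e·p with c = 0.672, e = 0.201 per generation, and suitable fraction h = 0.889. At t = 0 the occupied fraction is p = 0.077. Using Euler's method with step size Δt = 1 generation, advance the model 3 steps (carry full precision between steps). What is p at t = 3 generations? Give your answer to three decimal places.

0.179

Update rule: p ← p + [c·p·(h−p) − e·p]·Δt with Δt = 1.
p: 0.07700 → 0.10354  (Δp = +0.02654)
p: 0.10354 → 0.13738  (Δp = +0.03384)
p: 0.13738 → 0.17915  (Δp = +0.04178)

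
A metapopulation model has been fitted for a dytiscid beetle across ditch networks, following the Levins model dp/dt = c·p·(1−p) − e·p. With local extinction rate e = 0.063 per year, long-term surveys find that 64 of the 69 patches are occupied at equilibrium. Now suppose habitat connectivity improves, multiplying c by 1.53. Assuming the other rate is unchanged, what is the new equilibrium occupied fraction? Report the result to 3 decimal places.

0.953

Observed p* = 64/69 = 0.92754.
Balance c(1−p*) = e gives c = e/(1 − 0.92754) = 0.063/0.07246 = 0.86945.
New p* = 1 − e/c = 1 − 0.06300/1.33026 = 0.95264.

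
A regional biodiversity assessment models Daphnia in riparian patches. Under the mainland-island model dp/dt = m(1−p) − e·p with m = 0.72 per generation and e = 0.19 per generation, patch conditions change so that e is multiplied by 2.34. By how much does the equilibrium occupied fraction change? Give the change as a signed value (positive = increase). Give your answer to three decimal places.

-0.173

Before: p* = 0.72/(0.72+0.19) = 0.7912.
After: m = 0.72, e = 0.4446; p* = 0.72/1.1646 = 0.6182.
Δp* = 0.6182 − 0.7912 = -0.1730.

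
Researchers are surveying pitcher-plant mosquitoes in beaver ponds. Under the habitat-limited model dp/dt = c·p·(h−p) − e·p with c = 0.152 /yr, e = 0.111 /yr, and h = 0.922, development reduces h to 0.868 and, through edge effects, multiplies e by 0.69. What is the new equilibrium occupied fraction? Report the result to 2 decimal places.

0.36

Before: p* = h − e/c = 0.922 − 0.111/0.152 = 0.922 − 0.7303 = 0.1917.
After: c = 0.152, e = 0.07659, h = 0.868; p* = 0.868 − 0.07659/0.152 = 0.3641.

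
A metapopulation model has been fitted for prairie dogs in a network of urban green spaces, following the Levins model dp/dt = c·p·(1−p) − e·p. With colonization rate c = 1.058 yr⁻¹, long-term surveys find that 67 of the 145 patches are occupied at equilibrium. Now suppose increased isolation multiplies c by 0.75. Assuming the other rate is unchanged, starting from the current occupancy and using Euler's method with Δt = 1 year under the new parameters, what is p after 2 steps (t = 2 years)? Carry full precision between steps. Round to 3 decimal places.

Observed p* = 67/145 = 0.46207.
Balance c(1−p*) = e gives e = 1.058×(1 − 0.46207) = 0.56913.
Starting from p₀ = 0.46207; update p ← p + (dp/dt)·Δt with the new parameters.
  1  |  dp/dt·Δt = -0.065744  |  p_1 = 0.396325
  2  |  dp/dt·Δt = -0.035715  |  p_2 = 0.360610

0.361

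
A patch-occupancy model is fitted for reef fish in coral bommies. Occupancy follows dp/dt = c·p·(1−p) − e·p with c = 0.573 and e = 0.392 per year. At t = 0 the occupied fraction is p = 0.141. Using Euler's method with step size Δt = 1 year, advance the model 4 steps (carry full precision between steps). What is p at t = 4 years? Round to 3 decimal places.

0.198

Update rule: p ← p + [c·p·(1−p) − e·p]·Δt with Δt = 1.
  1  |  dp/dt·Δt = +0.014129  |  p_1 = 0.155129
  2  |  dp/dt·Δt = +0.014289  |  p_2 = 0.169418
  3  |  dp/dt·Δt = +0.014218  |  p_3 = 0.183636
  4  |  dp/dt·Δt = +0.013915  |  p_4 = 0.197552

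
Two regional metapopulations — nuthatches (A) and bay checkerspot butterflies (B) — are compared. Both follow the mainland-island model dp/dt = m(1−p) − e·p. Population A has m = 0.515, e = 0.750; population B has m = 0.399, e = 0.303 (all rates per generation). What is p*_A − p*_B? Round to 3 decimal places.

-0.161

A: p*_A = m/(m+e) = 0.515/1.2650 = 0.4071.
B: p*_B = 0.399/0.7020 = 0.5684.
p*_A − p*_B = 0.4071 − 0.5684 = -0.1613.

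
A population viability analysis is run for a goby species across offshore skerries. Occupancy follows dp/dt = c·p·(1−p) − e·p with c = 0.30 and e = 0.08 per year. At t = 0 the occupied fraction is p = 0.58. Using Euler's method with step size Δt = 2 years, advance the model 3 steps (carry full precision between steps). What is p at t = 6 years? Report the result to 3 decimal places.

0.696

Update rule: p ← p + [c·p·(1−p) − e·p]·Δt with Δt = 2.
  1  |  dp/dt·Δt = +0.053360  |  p_1 = 0.633360
  2  |  dp/dt·Δt = +0.037991  |  p_2 = 0.671351
  3  |  dp/dt·Δt = +0.024967  |  p_3 = 0.696318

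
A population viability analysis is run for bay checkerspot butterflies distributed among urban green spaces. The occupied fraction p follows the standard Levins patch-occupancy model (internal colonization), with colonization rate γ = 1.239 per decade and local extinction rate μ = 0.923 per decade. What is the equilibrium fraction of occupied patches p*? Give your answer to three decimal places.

0.255

Setting dp/dt = 0 and dividing through by p* gives γ·(1−p*) = μ.
So p* = 1 − μ/γ = 1 − 0.923/1.239 = 1 − 0.7450 = 0.2550.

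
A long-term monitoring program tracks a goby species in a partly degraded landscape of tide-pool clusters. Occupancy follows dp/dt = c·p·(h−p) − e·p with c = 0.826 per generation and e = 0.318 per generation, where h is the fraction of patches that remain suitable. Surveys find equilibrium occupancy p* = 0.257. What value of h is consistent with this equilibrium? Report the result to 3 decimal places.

At equilibrium c(h−p*) = e, so h = p* + e/c.
h = 0.257 + 0.318/0.826 = 0.257 + 0.3850 = 0.6420.

0.642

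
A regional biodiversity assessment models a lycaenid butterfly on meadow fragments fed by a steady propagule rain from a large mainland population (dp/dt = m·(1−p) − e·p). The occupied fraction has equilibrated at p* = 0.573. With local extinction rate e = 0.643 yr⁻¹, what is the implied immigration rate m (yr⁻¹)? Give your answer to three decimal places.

At equilibrium m(1−p*) = e·p*, so m = e·p*/(1−p*).
m = 0.643 × 0.573 / 0.4270 = 0.3684/0.4270 = 0.8629.

0.863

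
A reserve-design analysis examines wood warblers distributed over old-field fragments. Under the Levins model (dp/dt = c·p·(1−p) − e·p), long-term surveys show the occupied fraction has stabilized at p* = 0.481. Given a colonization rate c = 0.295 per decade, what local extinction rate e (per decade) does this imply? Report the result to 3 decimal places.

At equilibrium c(1−p*) = e.
e = 0.295 × (1 − 0.481) = 0.295 × 0.5190 = 0.1531.

0.153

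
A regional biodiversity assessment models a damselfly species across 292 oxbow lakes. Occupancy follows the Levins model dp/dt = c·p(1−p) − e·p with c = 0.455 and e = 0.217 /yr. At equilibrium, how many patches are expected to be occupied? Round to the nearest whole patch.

p* = 1 − e/c = 1 − 0.217/0.455 = 0.5231.
Expected occupied patches = N × p* = 292 × 0.5231 = 152.74 ≈ 153.

153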